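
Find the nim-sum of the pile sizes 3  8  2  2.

11

Write each in binary and XOR column by column:
  0011  (3)
  1000  (8)
  0010  (2)
  0010  (2)
  ----
  1011  (11)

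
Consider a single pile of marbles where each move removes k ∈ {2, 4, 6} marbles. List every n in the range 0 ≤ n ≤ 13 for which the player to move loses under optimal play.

Grundy values for subtraction set {2, 4, 6}:
g(0) = mex{} = 0
g(1) = mex{} = 0
g(2) = mex{0} = 1
g(3) = mex{0} = 1
g(4) = mex{0,1} = 2
g(5) = mex{0,1} = 2
g(6) = mex{0,1,2} = 3
g(7) = mex{0,1,2} = 3
g(8) = mex{1,2,3} = 0
g(9) = mex{1,2,3} = 0
g(10) = mex{0,2,3} = 1
g(11) = mex{0,2,3} = 1
g(12) = mex{0,1,3} = 2
g(13) = mex{0,1,3} = 2
The P-positions (g = 0) in 0..13 are 0, 1, 8, 9.

0, 1, 8, 9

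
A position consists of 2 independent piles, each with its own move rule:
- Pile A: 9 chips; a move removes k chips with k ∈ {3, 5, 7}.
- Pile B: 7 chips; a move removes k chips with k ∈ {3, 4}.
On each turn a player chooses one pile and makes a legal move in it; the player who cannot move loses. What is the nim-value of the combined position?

Grundy values for pile A (subtraction set {3, 5, 7}):
k:     0  1  2  3  4  5  6  7  8  9
g(k):  0  0  0  1  1  1  2  2  2  3
So g(9) = 3.
Grundy values for pile B (subtraction set {3, 4}):
g(0) = mex{} = 0
g(1) = mex{} = 0
g(2) = mex{} = 0
g(3) = mex{0} = 1
g(4) = mex{0} = 1
g(5) = mex{0} = 1
g(6) = mex{0,1} = 2
g(7) = mex{1} = 0
So g(7) = 0.
The value of a disjunctive sum is the nim-sum of the parts.
Combined value = 3 ⊕ 0 = 3.

3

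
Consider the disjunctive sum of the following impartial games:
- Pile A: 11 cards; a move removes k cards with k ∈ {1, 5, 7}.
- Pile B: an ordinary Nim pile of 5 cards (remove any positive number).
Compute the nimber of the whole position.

4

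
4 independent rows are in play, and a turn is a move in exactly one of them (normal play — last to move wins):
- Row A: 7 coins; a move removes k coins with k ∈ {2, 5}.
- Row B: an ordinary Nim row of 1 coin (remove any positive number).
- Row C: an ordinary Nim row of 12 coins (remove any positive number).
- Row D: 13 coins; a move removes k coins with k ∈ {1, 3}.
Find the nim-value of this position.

For row A, compute g(0), g(1), … with moves {2, 5}:
k:     0  1  2  3  4  5  6  7
g(k):  0  0  1  1  0  2  1  0
So g(7) = 0.
Row B is a plain Nim row of size 1, so its Grundy value is 1.
Row C is a plain Nim row of size 12, so its Grundy value is 12.
Grundy values for row D (subtraction set {1, 3}):
k:     0  1  2  3  4  5  6  7  8  9 10 11 12 13
g(k):  0  1  0  1  0  1  0  1  0  1  0  1  0  1
So g(13) = 1.
The value of a disjunctive sum is the nim-sum of the parts.
Combined value = 0 ⊕ 1 ⊕ 12 ⊕ 1 = 12.

12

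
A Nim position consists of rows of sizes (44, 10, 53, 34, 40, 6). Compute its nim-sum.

31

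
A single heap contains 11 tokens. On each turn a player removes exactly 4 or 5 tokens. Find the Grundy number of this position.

0

Compute g(0), g(1), … for moves {4, 5}:
g(0) = mex{} = 0
g(1) = mex{} = 0
g(2) = mex{} = 0
g(3) = mex{} = 0
g(4) = mex{0} = 1
g(5) = mex{0} = 1
g(6) = mex{0} = 1
g(7) = mex{0} = 1
g(8) = mex{0,1} = 2
g(9) = mex{1} = 0
g(10) = mex{1} = 0
g(11) = mex{1} = 0
So g(11) = 0.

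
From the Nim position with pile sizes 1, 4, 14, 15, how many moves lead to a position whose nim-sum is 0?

Nim-sum: 1 ⊕ 4 ⊕ 14 ⊕ 15 = 4.
The overall nim-sum is X = 4. A pile of size p has a winning move iff p XOR X < p (reduce it to p XOR X).
  1: 1 XOR 4 = 5 ≥ 1 — no move.
  4: 4 XOR 4 = 0 < 4 — winning move (to 0).
  14: 14 XOR 4 = 10 < 14 — winning move (to 10).
  15: 15 XOR 4 = 11 < 15 — winning move (to 11).
That gives 3 winning moves.

3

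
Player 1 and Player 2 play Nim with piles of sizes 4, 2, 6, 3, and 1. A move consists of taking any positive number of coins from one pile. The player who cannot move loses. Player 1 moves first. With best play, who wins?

Compute the nim-sum pairwise:
4 XOR 2 = 6
6 XOR 6 = 0
0 XOR 3 = 3
3 XOR 1 = 2
The nim-sum is 2 ≠ 0, so this is an N-position: the player to move can win; Player 1 has a winning move.

Player 1 wins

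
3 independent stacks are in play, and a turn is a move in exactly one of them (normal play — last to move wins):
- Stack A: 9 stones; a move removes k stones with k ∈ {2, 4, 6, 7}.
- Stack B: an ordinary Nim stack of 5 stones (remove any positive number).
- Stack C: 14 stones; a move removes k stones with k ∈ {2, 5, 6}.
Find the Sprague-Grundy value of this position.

4

Build the Grundy sequence for stack A with g(k) = mex{g(k−s) : s ∈ {2, 4, 6, 7}, s ≤ k}:
g(0) = mex{} = 0
g(1) = mex{} = 0
g(2) = mex{0} = 1
g(3) = mex{0} = 1
g(4) = mex{0,1} = 2
g(5) = mex{0,1} = 2
g(6) = mex{0,1,2} = 3
g(7) = mex{0,1,2} = 3
g(8) = mex{0,1,2,3} = 4
g(9) = mex{1,2,3} = 0
So g(9) = 0.
Stack B is a plain Nim stack of size 5, so its Grundy value is 5.
For stack C, compute g(0), g(1), … with moves {2, 5, 6}:
g(0) = mex{} = 0
g(1) = mex{} = 0
g(2) = mex{0} = 1
g(3) = mex{0} = 1
g(4) = mex{1} = 0
g(5) = mex{0,1} = 2
g(6) = mex{0} = 1
g(7) = mex{0,1,2} = 3
g(8) = mex{1} = 0
g(9) = mex{0,1,3} = 2
g(10) = mex{0,2} = 1
g(11) = mex{1,2} = 0
g(12) = mex{1,3} = 0
g(13) = mex{0,3} = 1
g(14) = mex{0,2} = 1
So g(14) = 1.
The value of a disjunctive sum is the nim-sum of the parts.
Combined value = 0 XOR 5 XOR 1 = 4.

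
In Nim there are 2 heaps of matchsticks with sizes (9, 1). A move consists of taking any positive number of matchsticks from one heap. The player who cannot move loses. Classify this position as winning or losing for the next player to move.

Write each in binary and XOR column by column:
  1001  (9)
  0001  (1)
  ----
  1000  (8)
The nim-sum is 8 ≠ 0, so this is an N-position: the player to move can win.

Winning position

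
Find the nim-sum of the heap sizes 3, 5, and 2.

Nim-sum: 3 ⊕ 5 ⊕ 2 = 4.

4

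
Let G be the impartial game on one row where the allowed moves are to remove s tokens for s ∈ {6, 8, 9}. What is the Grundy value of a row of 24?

1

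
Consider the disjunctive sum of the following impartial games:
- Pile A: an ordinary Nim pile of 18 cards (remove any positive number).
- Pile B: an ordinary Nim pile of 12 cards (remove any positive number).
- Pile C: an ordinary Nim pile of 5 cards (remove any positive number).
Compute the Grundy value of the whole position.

27

Pile A is a plain Nim pile of size 18, so its Grundy value is 18.
Pile B is a plain Nim pile of size 12, so its Grundy value is 12.
Pile C is a plain Nim pile of size 5, so its Grundy value is 5.
By the Sprague-Grundy theorem, the Grundy value of a sum of independent games is the XOR of the component values.
Combined value = 18 XOR 12 XOR 5 = 27.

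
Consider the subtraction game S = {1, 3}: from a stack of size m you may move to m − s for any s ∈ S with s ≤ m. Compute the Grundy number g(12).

Grundy values for subtraction set {1, 3}:
k:     0  1  2  3  4  5  6  7  8  9 10 11 12
g(k):  0  1  0  1  0  1  0  1  0  1  0  1  0
So g(12) = 0.

0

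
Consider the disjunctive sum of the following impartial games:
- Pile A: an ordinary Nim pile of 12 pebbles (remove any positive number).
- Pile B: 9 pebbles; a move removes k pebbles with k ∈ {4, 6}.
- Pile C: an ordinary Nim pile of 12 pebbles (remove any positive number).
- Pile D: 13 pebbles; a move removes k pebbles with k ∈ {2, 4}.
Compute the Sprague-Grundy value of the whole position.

2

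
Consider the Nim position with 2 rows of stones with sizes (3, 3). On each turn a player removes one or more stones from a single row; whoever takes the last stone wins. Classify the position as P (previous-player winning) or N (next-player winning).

P-position

Compute the nim-sum pairwise:
3 ^ 3 = 0
The nim-sum is 0, so this is a P-position: the player to move is in a losing position under optimal play.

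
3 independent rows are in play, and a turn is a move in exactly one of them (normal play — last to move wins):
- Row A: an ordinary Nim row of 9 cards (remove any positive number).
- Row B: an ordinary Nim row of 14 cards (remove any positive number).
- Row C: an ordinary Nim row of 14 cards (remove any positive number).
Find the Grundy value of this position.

9

Row A is a plain Nim row of size 9, so its Grundy value is 9.
Row B is a plain Nim row of size 14, so its Grundy value is 14.
Row C is a plain Nim row of size 14, so its Grundy value is 14.
By the Sprague-Grundy theorem, the Grundy value of a sum of independent games is the XOR of the component values.
Combined value = 9 XOR 14 XOR 14 = 9.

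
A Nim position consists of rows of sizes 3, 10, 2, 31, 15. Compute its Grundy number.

27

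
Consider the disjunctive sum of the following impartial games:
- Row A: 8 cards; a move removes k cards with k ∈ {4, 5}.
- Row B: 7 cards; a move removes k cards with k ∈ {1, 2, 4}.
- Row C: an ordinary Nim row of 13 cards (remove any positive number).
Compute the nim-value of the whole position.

14

Grundy values for row A (subtraction set {4, 5}):
g(0) = mex{} = 0
g(1) = mex{} = 0
g(2) = mex{} = 0
g(3) = mex{} = 0
g(4) = mex{0} = 1
g(5) = mex{0} = 1
g(6) = mex{0} = 1
g(7) = mex{0} = 1
g(8) = mex{0,1} = 2
So g(8) = 2.
Build the Grundy sequence for row B with g(k) = mex{g(k−s) : s ∈ {1, 2, 4}, s ≤ k}:
k:     0  1  2  3  4  5  6  7
g(k):  0  1  2  0  1  2  0  1
So g(7) = 1.
Row C is a plain Nim row of size 13, so its Grundy value is 13.
The value of a disjunctive sum is the nim-sum of the parts.
Combined value = 2 XOR 1 XOR 13 = 14.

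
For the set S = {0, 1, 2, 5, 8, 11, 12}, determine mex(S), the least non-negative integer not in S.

3

The values 0, 1, 2 are all present; 3 is the first non-negative integer missing from the set.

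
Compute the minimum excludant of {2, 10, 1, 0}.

3

The values 0, 1, 2 are all present; 3 is the first non-negative integer missing from the set.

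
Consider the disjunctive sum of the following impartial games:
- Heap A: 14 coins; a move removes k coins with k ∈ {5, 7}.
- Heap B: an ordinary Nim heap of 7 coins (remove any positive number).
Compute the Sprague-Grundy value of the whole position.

7

For heap A, compute g(0), g(1), … with moves {5, 7}:
k:     0  1  2  3  4  5  6  7  8  9 10 11 12 13 14
g(k):  0  0  0  0  0  1  1  1  1  1  2  2  0  0  0
So g(14) = 0.
Heap B is a plain Nim heap of size 7, so its Grundy value is 7.
The value of a disjunctive sum is the nim-sum of the parts.
Combined value = 0 XOR 7 = 7.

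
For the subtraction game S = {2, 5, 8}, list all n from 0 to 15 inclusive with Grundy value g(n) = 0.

Compute g(0), g(1), … for moves {2, 5, 8}:
k:     0  1  2  3  4  5  6  7  8  9 10 11 12 13 14 15
g(k):  0  0  1  1  0  2  1  0  2  1  0  0  1  1  0  2
The P-positions (g = 0) in 0..15 are 0, 1, 4, 7, 10, 11, 14.

0, 1, 4, 7, 10, 11, 14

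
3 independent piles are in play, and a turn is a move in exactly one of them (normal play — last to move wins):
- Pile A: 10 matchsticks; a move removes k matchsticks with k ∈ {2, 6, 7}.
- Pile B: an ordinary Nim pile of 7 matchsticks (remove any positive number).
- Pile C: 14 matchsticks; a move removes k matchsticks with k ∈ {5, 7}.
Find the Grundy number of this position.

4

Grundy values for pile A (subtraction set {2, 6, 7}):
g(0) = mex{} = 0
g(1) = mex{} = 0
g(2) = mex{0} = 1
g(3) = mex{0} = 1
g(4) = mex{1} = 0
g(5) = mex{1} = 0
g(6) = mex{0} = 1
g(7) = mex{0} = 1
g(8) = mex{0,1} = 2
g(9) = mex{1} = 0
g(10) = mex{0,1,2} = 3
So g(10) = 3.
Pile B is a plain Nim pile of size 7, so its Grundy value is 7.
Build the Grundy sequence for pile C with g(k) = mex{g(k−s) : s ∈ {5, 7}, s ≤ k}:
k:     0  1  2  3  4  5  6  7  8  9 10 11 12 13 14
g(k):  0  0  0  0  0  1  1  1  1  1  2  2  0  0  0
So g(14) = 0.
The value of a disjunctive sum is the nim-sum of the parts.
Combined value = 3 XOR 7 XOR 0 = 4.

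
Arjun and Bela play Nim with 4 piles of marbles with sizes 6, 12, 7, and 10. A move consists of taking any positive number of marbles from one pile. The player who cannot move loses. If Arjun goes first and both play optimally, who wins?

Nim-sum: 6 ^ 12 ^ 7 ^ 10 = 7.
The nim-sum is 7 ≠ 0, so this is an N-position: the player to move can win; Arjun has a winning move.

Arjun wins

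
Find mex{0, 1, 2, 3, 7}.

The values 0, 1, 2, 3 are all present; 4 is the first non-negative integer missing from the set.

4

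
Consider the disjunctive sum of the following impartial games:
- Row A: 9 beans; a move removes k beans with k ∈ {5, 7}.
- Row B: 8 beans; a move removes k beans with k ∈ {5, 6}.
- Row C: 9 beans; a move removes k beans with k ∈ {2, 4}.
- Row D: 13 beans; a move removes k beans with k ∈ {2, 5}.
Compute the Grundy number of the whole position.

0

Grundy values for row A (subtraction set {5, 7}):
g(0) = mex{} = 0
g(1) = mex{} = 0
g(2) = mex{} = 0
g(3) = mex{} = 0
g(4) = mex{} = 0
g(5) = mex{0} = 1
g(6) = mex{0} = 1
g(7) = mex{0} = 1
g(8) = mex{0} = 1
g(9) = mex{0} = 1
So g(9) = 1.
Build the Grundy sequence for row B with g(k) = mex{g(k−s) : s ∈ {5, 6}, s ≤ k}:
g(0) = mex{} = 0
g(1) = mex{} = 0
g(2) = mex{} = 0
g(3) = mex{} = 0
g(4) = mex{} = 0
g(5) = mex{0} = 1
g(6) = mex{0} = 1
g(7) = mex{0} = 1
g(8) = mex{0} = 1
So g(8) = 1.
For row C, compute g(0), g(1), … with moves {2, 4}:
g(0) = mex{} = 0
g(1) = mex{} = 0
g(2) = mex{0} = 1
g(3) = mex{0} = 1
g(4) = mex{0,1} = 2
g(5) = mex{0,1} = 2
g(6) = mex{1,2} = 0
g(7) = mex{1,2} = 0
g(8) = mex{0,2} = 1
g(9) = mex{0,2} = 1
So g(9) = 1.
Build the Grundy sequence for row D with g(k) = mex{g(k−s) : s ∈ {2, 5}, s ≤ k}:
k:     0  1  2  3  4  5  6  7  8  9 10 11 12 13
g(k):  0  0  1  1  0  2  1  0  0  1  1  0  2  1
So g(13) = 1.
The value of a disjunctive sum is the nim-sum of the parts.
Combined value = 1 ⊕ 1 ⊕ 1 ⊕ 1 = 0.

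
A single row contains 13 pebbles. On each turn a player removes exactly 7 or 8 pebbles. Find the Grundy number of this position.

Grundy values for subtraction set {7, 8}:
k:     0  1  2  3  4  5  6  7  8  9 10 11 12 13
g(k):  0  0  0  0  0  0  0  1  1  1  1  1  1  1
So g(13) = 1.

1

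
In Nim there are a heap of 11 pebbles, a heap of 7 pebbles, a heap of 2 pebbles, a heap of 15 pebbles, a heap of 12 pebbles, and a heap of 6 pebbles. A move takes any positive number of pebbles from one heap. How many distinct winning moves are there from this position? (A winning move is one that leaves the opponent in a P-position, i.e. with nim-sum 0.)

3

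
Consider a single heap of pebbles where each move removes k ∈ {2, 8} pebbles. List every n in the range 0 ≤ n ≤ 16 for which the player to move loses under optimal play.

Compute g(0), g(1), … for moves {2, 8}:
k:     0  1  2  3  4  5  6  7  8  9 10 11 12 13 14 15 16
g(k):  0  0  1  1  0  0  1  1  2  2  0  0  1  1  0  0  1
The P-positions (g = 0) in 0..16 are 0, 1, 4, 5, 10, 11, 14, 15.

0, 1, 4, 5, 10, 11, 14, 15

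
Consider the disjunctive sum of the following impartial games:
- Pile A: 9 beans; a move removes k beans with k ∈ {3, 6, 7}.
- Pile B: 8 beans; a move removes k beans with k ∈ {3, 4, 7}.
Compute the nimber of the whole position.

For pile A, compute g(0), g(1), … with moves {3, 6, 7}:
g(0) = mex{} = 0
g(1) = mex{} = 0
g(2) = mex{} = 0
g(3) = mex{0} = 1
g(4) = mex{0} = 1
g(5) = mex{0} = 1
g(6) = mex{0,1} = 2
g(7) = mex{0,1} = 2
g(8) = mex{0,1} = 2
g(9) = mex{0,1,2} = 3
So g(9) = 3.
For pile B, compute g(0), g(1), … with moves {3, 4, 7}:
g(0) = mex{} = 0
g(1) = mex{} = 0
g(2) = mex{} = 0
g(3) = mex{0} = 1
g(4) = mex{0} = 1
g(5) = mex{0} = 1
g(6) = mex{0,1} = 2
g(7) = mex{0,1} = 2
g(8) = mex{0,1} = 2
So g(8) = 2.
The value of a disjunctive sum is the nim-sum of the parts.
Combined value = 3 ⊕ 2 = 1.

1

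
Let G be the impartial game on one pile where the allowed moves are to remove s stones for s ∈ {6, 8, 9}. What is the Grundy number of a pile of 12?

Build the Grundy sequence with g(k) = mex{g(k−s) : s ∈ {6, 8, 9}, s ≤ k}:
k:     0  1  2  3  4  5  6  7  8  9 10 11 12
g(k):  0  0  0  0  0  0  1  1  1  1  1  1  2
So g(12) = 2.

2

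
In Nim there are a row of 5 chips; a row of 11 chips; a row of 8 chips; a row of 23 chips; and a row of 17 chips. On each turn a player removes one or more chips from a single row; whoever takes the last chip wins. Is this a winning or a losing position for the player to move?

Losing position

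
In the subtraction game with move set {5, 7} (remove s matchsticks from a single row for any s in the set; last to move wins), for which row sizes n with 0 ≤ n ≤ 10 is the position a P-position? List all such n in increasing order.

0, 1, 2, 3, 4

Grundy values for subtraction set {5, 7}:
g(0) = mex{} = 0
g(1) = mex{} = 0
g(2) = mex{} = 0
g(3) = mex{} = 0
g(4) = mex{} = 0
g(5) = mex{0} = 1
g(6) = mex{0} = 1
g(7) = mex{0} = 1
g(8) = mex{0} = 1
g(9) = mex{0} = 1
g(10) = mex{0,1} = 2
The P-positions (g = 0) in 0..10 are 0, 1, 2, 3, 4.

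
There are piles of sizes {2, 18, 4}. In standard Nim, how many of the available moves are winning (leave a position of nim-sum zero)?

Nim-sum: 2 XOR 18 XOR 4 = 20.
The overall nim-sum is X = 20. A pile of size p has a winning move iff p XOR X < p (reduce it to p XOR X).
  2: 2 XOR 20 = 22 ≥ 2 — no move.
  18: 18 XOR 20 = 6 < 18 — winning move (to 6).
  4: 4 XOR 20 = 16 ≥ 4 — no move.
That gives 1 winning move.

1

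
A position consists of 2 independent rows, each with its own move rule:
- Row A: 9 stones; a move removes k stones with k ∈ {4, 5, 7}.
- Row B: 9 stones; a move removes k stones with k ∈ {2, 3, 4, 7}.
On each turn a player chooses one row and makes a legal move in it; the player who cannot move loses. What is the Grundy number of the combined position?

6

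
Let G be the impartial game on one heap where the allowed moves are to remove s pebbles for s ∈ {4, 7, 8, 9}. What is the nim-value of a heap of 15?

Grundy values for subtraction set {4, 7, 8, 9}:
k:     0  1  2  3  4  5  6  7  8  9 10 11 12 13 14 15
g(k):  0  0  0  0  1  1  1  1  2  2  2  2  3  0  0  0
So g(15) = 0.

0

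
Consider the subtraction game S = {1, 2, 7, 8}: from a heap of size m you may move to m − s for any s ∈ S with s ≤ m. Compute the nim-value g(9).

Compute g(0), g(1), … for moves {1, 2, 7, 8}:
k:     0  1  2  3  4  5  6  7  8  9
g(k):  0  1  2  0  1  2  0  1  2  0
So g(9) = 0.

0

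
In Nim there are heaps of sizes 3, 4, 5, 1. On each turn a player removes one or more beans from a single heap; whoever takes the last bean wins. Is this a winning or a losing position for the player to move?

Nim-sum: 3 ⊕ 4 ⊕ 5 ⊕ 1 = 3.
The nim-sum is 3 ≠ 0, so this is an N-position: the player to move can win.

Winning position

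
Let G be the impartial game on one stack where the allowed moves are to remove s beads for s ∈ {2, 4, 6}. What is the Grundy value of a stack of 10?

1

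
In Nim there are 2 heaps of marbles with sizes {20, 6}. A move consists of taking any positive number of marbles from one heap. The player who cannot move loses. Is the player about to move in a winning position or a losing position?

Winning position

Compute the nim-sum pairwise:
20 XOR 6 = 18
The nim-sum is 18 ≠ 0, so this is an N-position: the player to move can win.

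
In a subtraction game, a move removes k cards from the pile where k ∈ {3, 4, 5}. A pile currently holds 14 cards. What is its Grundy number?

Build the Grundy sequence with g(k) = mex{g(k−s) : s ∈ {3, 4, 5}, s ≤ k}:
k:     0  1  2  3  4  5  6  7  8  9 10 11 12 13 14
g(k):  0  0  0  1  1  1  2  2  0  0  0  1  1  1  2
So g(14) = 2.

2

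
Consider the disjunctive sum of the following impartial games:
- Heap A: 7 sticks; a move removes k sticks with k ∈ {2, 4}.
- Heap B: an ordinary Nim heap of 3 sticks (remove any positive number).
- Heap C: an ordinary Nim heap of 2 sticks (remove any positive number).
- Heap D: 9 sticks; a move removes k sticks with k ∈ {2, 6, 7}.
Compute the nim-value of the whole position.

For heap A, compute g(0), g(1), … with moves {2, 4}:
g(0) = mex{} = 0
g(1) = mex{} = 0
g(2) = mex{0} = 1
g(3) = mex{0} = 1
g(4) = mex{0,1} = 2
g(5) = mex{0,1} = 2
g(6) = mex{1,2} = 0
g(7) = mex{1,2} = 0
So g(7) = 0.
Heap B is a plain Nim heap of size 3, so its Grundy value is 3.
Heap C is a plain Nim heap of size 2, so its Grundy value is 2.
Build the Grundy sequence for heap D with g(k) = mex{g(k−s) : s ∈ {2, 6, 7}, s ≤ k}:
g(0) = mex{} = 0
g(1) = mex{} = 0
g(2) = mex{0} = 1
g(3) = mex{0} = 1
g(4) = mex{1} = 0
g(5) = mex{1} = 0
g(6) = mex{0} = 1
g(7) = mex{0} = 1
g(8) = mex{0,1} = 2
g(9) = mex{1} = 0
So g(9) = 0.
By the Sprague-Grundy theorem, the Grundy value of a sum of independent games is the XOR of the component values.
Combined value = 0 XOR 3 XOR 2 XOR 0 = 1.

1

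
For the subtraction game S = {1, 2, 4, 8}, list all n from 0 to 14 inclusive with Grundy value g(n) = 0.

Compute g(0), g(1), … for moves {1, 2, 4, 8}:
g(0) = mex{} = 0
g(1) = mex{0} = 1
g(2) = mex{0,1} = 2
g(3) = mex{1,2} = 0
g(4) = mex{0,2} = 1
g(5) = mex{0,1} = 2
g(6) = mex{1,2} = 0
g(7) = mex{0,2} = 1
g(8) = mex{0,1} = 2
g(9) = mex{1,2} = 0
g(10) = mex{0,2} = 1
g(11) = mex{0,1} = 2
g(12) = mex{1,2} = 0
g(13) = mex{0,2} = 1
g(14) = mex{0,1} = 2
The P-positions (g = 0) in 0..14 are 0, 3, 6, 9, 12.

0, 3, 6, 9, 12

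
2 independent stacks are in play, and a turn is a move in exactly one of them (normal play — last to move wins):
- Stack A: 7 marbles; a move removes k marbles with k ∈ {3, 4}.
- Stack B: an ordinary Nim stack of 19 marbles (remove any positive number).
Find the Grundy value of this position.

19

Grundy values for stack A (subtraction set {3, 4}):
g(0) = mex{} = 0
g(1) = mex{} = 0
g(2) = mex{} = 0
g(3) = mex{0} = 1
g(4) = mex{0} = 1
g(5) = mex{0} = 1
g(6) = mex{0,1} = 2
g(7) = mex{1} = 0
So g(7) = 0.
Stack B is a plain Nim stack of size 19, so its Grundy value is 19.
By the Sprague-Grundy theorem, the Grundy value of a sum of independent games is the XOR of the component values.
Combined value = 0 ⊕ 19 = 19.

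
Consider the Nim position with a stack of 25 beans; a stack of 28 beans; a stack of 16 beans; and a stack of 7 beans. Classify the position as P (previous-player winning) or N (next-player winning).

Compute the nim-sum pairwise:
25 XOR 28 = 5
5 XOR 16 = 21
21 XOR 7 = 18
The nim-sum is 18 ≠ 0, so this is an N-position: the player to move can win.

N-position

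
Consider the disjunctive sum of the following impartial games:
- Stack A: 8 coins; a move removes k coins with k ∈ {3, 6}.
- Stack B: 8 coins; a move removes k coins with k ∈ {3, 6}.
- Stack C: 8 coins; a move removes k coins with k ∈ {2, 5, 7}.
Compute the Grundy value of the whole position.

2

Build the Grundy sequence for stack A with g(k) = mex{g(k−s) : s ∈ {3, 6}, s ≤ k}:
g(0) = mex{} = 0
g(1) = mex{} = 0
g(2) = mex{} = 0
g(3) = mex{0} = 1
g(4) = mex{0} = 1
g(5) = mex{0} = 1
g(6) = mex{0,1} = 2
g(7) = mex{0,1} = 2
g(8) = mex{0,1} = 2
So g(8) = 2.
For stack B, compute g(0), g(1), … with moves {3, 6}:
k:     0  1  2  3  4  5  6  7  8
g(k):  0  0  0  1  1  1  2  2  2
So g(8) = 2.
Grundy values for stack C (subtraction set {2, 5, 7}):
k:     0  1  2  3  4  5  6  7  8
g(k):  0  0  1  1  0  2  1  3  2
So g(8) = 2.
The value of a disjunctive sum is the nim-sum of the parts.
Combined value = 2 XOR 2 XOR 2 = 2.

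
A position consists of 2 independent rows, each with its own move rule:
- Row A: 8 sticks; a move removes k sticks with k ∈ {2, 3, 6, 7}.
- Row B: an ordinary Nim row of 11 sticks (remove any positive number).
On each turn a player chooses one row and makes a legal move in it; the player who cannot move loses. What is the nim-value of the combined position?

For row A, compute g(0), g(1), … with moves {2, 3, 6, 7}:
g(0) = mex{} = 0
g(1) = mex{} = 0
g(2) = mex{0} = 1
g(3) = mex{0} = 1
g(4) = mex{0,1} = 2
g(5) = mex{1} = 0
g(6) = mex{0,1,2} = 3
g(7) = mex{0,2} = 1
g(8) = mex{0,1,3} = 2
So g(8) = 2.
Row B is a plain Nim row of size 11, so its Grundy value is 11.
By the Sprague-Grundy theorem, the Grundy value of a sum of independent games is the XOR of the component values.
Combined value = 2 ⊕ 11 = 9.

9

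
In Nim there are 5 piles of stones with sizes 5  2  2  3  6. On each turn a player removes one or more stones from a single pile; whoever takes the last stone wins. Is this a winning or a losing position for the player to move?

Losing position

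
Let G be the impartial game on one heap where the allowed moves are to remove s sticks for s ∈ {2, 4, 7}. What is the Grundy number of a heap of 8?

Grundy values for subtraction set {2, 4, 7}:
g(0) = mex{} = 0
g(1) = mex{} = 0
g(2) = mex{0} = 1
g(3) = mex{0} = 1
g(4) = mex{0,1} = 2
g(5) = mex{0,1} = 2
g(6) = mex{1,2} = 0
g(7) = mex{0,1,2} = 3
g(8) = mex{0,2} = 1
So g(8) = 1.

1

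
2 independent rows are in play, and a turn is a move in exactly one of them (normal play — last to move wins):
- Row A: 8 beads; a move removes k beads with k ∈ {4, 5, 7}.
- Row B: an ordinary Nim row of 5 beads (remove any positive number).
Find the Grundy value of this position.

7

Build the Grundy sequence for row A with g(k) = mex{g(k−s) : s ∈ {4, 5, 7}, s ≤ k}:
k:     0  1  2  3  4  5  6  7  8
g(k):  0  0  0  0  1  1  1  1  2
So g(8) = 2.
Row B is a plain Nim row of size 5, so its Grundy value is 5.
The value of a disjunctive sum is the nim-sum of the parts.
Combined value = 2 ⊕ 5 = 7.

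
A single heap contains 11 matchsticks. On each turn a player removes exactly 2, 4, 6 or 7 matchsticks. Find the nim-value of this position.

1

Compute g(0), g(1), … for moves {2, 4, 6, 7}:
g(0) = mex{} = 0
g(1) = mex{} = 0
g(2) = mex{0} = 1
g(3) = mex{0} = 1
g(4) = mex{0,1} = 2
g(5) = mex{0,1} = 2
g(6) = mex{0,1,2} = 3
g(7) = mex{0,1,2} = 3
g(8) = mex{0,1,2,3} = 4
g(9) = mex{1,2,3} = 0
g(10) = mex{1,2,3,4} = 0
g(11) = mex{0,2,3} = 1
So g(11) = 1.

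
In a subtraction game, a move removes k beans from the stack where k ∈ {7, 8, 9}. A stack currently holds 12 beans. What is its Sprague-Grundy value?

1

Compute g(0), g(1), … for moves {7, 8, 9}:
g(0) = mex{} = 0
g(1) = mex{} = 0
g(2) = mex{} = 0
g(3) = mex{} = 0
g(4) = mex{} = 0
g(5) = mex{} = 0
g(6) = mex{} = 0
g(7) = mex{0} = 1
g(8) = mex{0} = 1
g(9) = mex{0} = 1
g(10) = mex{0} = 1
g(11) = mex{0} = 1
g(12) = mex{0} = 1
So g(12) = 1.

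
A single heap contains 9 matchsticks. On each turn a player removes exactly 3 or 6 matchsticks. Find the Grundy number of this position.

0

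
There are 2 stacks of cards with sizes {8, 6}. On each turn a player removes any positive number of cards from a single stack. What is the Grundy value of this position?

14

In binary:
  1000  (8)
  0110  (6)
  ----
  1110  (14)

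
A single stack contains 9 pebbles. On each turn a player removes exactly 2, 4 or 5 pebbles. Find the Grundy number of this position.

Compute g(0), g(1), … for moves {2, 4, 5}:
g(0) = mex{} = 0
g(1) = mex{} = 0
g(2) = mex{0} = 1
g(3) = mex{0} = 1
g(4) = mex{0,1} = 2
g(5) = mex{0,1} = 2
g(6) = mex{0,1,2} = 3
g(7) = mex{1,2} = 0
g(8) = mex{1,2,3} = 0
g(9) = mex{0,2} = 1
So g(9) = 1.

1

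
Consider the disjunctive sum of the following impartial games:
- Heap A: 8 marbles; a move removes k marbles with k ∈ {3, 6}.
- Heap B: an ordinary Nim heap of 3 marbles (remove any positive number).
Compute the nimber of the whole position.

Build the Grundy sequence for heap A with g(k) = mex{g(k−s) : s ∈ {3, 6}, s ≤ k}:
k:     0  1  2  3  4  5  6  7  8
g(k):  0  0  0  1  1  1  2  2  2
So g(8) = 2.
Heap B is a plain Nim heap of size 3, so its Grundy value is 3.
By the Sprague-Grundy theorem, the Grundy value of a sum of independent games is the XOR of the component values.
Combined value = 2 ⊕ 3 = 1.

1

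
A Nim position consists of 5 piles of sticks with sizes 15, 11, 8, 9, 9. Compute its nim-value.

12

In binary:
  1111  (15)
  1011  (11)
  1000  (8)
  1001  (9)
  1001  (9)
  ----
  1100  (12)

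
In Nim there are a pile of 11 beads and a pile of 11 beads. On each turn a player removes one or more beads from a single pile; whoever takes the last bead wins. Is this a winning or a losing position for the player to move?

Losing position

Bitwise XOR of the heap sizes:
  1011  (11)
  1011  (11)
  ----
  0000  (0)
The nim-sum is 0, so this is a P-position: the player to move is in a losing position under optimal play.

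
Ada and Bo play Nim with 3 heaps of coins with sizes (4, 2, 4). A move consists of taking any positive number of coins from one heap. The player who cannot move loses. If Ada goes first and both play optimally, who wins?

Compute the nim-sum pairwise:
4 XOR 2 = 6
6 XOR 4 = 2
The nim-sum is 2 ≠ 0, so this is an N-position: the player to move can win; Ada has a winning move.

Ada wins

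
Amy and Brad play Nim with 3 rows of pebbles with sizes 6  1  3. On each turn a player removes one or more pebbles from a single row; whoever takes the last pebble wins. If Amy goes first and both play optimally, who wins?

Nim-sum: 6 XOR 1 XOR 3 = 4.
The nim-sum is 4 ≠ 0, so this is an N-position: the player to move can win; Amy has a winning move.

Amy wins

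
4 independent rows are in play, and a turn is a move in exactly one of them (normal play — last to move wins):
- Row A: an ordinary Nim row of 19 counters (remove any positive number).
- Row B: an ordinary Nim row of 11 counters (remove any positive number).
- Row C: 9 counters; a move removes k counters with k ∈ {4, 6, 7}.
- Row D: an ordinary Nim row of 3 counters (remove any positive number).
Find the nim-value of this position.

25

Row A is a plain Nim row of size 19, so its Grundy value is 19.
Row B is a plain Nim row of size 11, so its Grundy value is 11.
Grundy values for row C (subtraction set {4, 6, 7}):
g(0) = mex{} = 0
g(1) = mex{} = 0
g(2) = mex{} = 0
g(3) = mex{} = 0
g(4) = mex{0} = 1
g(5) = mex{0} = 1
g(6) = mex{0} = 1
g(7) = mex{0} = 1
g(8) = mex{0,1} = 2
g(9) = mex{0,1} = 2
So g(9) = 2.
Row D is a plain Nim row of size 3, so its Grundy value is 3.
By the Sprague-Grundy theorem, the Grundy value of a sum of independent games is the XOR of the component values.
Combined value = 19 XOR 11 XOR 2 XOR 3 = 25.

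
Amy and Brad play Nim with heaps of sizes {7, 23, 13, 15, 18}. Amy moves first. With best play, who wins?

Compute the nim-sum pairwise:
7 ⊕ 23 = 16
16 ⊕ 13 = 29
29 ⊕ 15 = 18
18 ⊕ 18 = 0
The nim-sum is 0, so this is a P-position: the player to move is in a losing position under optimal play; Amy is about to move from it and so loses — Brad wins.

Brad wins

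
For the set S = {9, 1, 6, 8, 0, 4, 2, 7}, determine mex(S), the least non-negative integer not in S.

3

The values 0, 1, 2 are all present; 3 is the first non-negative integer missing from the set.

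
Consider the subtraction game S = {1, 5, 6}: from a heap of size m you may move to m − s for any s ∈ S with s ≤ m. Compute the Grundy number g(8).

Compute g(0), g(1), … for moves {1, 5, 6}:
k:     0  1  2  3  4  5  6  7  8
g(k):  0  1  0  1  0  1  2  3  2
So g(8) = 2.

2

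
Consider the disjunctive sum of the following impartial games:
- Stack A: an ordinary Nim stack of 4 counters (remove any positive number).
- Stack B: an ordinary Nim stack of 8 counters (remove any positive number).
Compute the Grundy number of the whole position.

12

Stack A is a plain Nim stack of size 4, so its Grundy value is 4.
Stack B is a plain Nim stack of size 8, so its Grundy value is 8.
The value of a disjunctive sum is the nim-sum of the parts.
Combined value = 4 ⊕ 8 = 12.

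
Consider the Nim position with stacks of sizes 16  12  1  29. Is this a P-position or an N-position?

P-position

Write each in binary and XOR column by column:
  10000  (16)
  01100  (12)
  00001  (1)
  11101  (29)
  -----
  00000  (0)
The nim-sum is 0, so this is a P-position: the player to move is in a losing position under optimal play.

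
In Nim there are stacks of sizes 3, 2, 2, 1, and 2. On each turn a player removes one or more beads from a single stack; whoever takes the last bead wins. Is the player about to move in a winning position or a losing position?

Write each in binary and XOR column by column:
  11  (3)
  10  (2)
  10  (2)
  01  (1)
  10  (2)
  --
  00  (0)
The nim-sum is 0, so this is a P-position: the player to move is in a losing position under optimal play.

Losing position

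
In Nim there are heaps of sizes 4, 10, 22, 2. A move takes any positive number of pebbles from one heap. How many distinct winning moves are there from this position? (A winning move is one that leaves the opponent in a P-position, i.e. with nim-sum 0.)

In binary:
  00100  (4)
  01010  (10)
  10110  (22)
  00010  (2)
  -----
  11010  (26)
The overall nim-sum is X = 26. A heap of size p has a winning move iff p XOR X < p (reduce it to p XOR X).
  4: 4 XOR 26 = 30 ≥ 4 — no move.
  10: 10 XOR 26 = 16 ≥ 10 — no move.
  22: 22 XOR 26 = 12 < 22 — winning move (to 12).
  2: 2 XOR 26 = 24 ≥ 2 — no move.
That gives 1 winning move.

1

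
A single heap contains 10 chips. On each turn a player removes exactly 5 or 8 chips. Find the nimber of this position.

Grundy values for subtraction set {5, 8}:
k:     0  1  2  3  4  5  6  7  8  9 10
g(k):  0  0  0  0  0  1  1  1  1  1  2
So g(10) = 2.

2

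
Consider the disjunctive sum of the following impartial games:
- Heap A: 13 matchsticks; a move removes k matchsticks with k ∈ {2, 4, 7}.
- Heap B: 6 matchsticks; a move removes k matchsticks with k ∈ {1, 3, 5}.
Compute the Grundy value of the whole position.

2

For heap A, compute g(0), g(1), … with moves {2, 4, 7}:
g(0) = mex{} = 0
g(1) = mex{} = 0
g(2) = mex{0} = 1
g(3) = mex{0} = 1
g(4) = mex{0,1} = 2
g(5) = mex{0,1} = 2
g(6) = mex{1,2} = 0
g(7) = mex{0,1,2} = 3
g(8) = mex{0,2} = 1
g(9) = mex{1,2,3} = 0
g(10) = mex{0,1} = 2
g(11) = mex{0,2,3} = 1
g(12) = mex{1,2} = 0
g(13) = mex{0,1} = 2
So g(13) = 2.
For heap B, compute g(0), g(1), … with moves {1, 3, 5}:
g(0) = mex{} = 0
g(1) = mex{0} = 1
g(2) = mex{1} = 0
g(3) = mex{0} = 1
g(4) = mex{1} = 0
g(5) = mex{0} = 1
g(6) = mex{1} = 0
So g(6) = 0.
The value of a disjunctive sum is the nim-sum of the parts.
Combined value = 2 XOR 0 = 2.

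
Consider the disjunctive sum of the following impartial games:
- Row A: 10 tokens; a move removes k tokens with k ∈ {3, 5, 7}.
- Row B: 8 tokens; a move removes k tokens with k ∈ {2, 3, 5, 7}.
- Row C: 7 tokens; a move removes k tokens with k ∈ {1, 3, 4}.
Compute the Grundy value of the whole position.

4

Grundy values for row A (subtraction set {3, 5, 7}):
k:     0  1  2  3  4  5  6  7  8  9 10
g(k):  0  0  0  1  1  1  2  2  2  3  0
So g(10) = 0.
Build the Grundy sequence for row B with g(k) = mex{g(k−s) : s ∈ {2, 3, 5, 7}, s ≤ k}:
g(0) = mex{} = 0
g(1) = mex{} = 0
g(2) = mex{0} = 1
g(3) = mex{0} = 1
g(4) = mex{0,1} = 2
g(5) = mex{0,1} = 2
g(6) = mex{0,1,2} = 3
g(7) = mex{0,1,2} = 3
g(8) = mex{0,1,2,3} = 4
So g(8) = 4.
Grundy values for row C (subtraction set {1, 3, 4}):
g(0) = mex{} = 0
g(1) = mex{0} = 1
g(2) = mex{1} = 0
g(3) = mex{0} = 1
g(4) = mex{0,1} = 2
g(5) = mex{0,1,2} = 3
g(6) = mex{0,1,3} = 2
g(7) = mex{1,2} = 0
So g(7) = 0.
By the Sprague-Grundy theorem, the Grundy value of a sum of independent games is the XOR of the component values.
Combined value = 0 ⊕ 4 ⊕ 0 = 4.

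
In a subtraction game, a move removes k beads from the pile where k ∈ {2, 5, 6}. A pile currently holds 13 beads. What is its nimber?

1

Compute g(0), g(1), … for moves {2, 5, 6}:
g(0) = mex{} = 0
g(1) = mex{} = 0
g(2) = mex{0} = 1
g(3) = mex{0} = 1
g(4) = mex{1} = 0
g(5) = mex{0,1} = 2
g(6) = mex{0} = 1
g(7) = mex{0,1,2} = 3
g(8) = mex{1} = 0
g(9) = mex{0,1,3} = 2
g(10) = mex{0,2} = 1
g(11) = mex{1,2} = 0
g(12) = mex{1,3} = 0
g(13) = mex{0,3} = 1
So g(13) = 1.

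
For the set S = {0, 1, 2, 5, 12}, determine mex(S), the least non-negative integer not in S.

3

The values 0, 1, 2 are all present; 3 is the first non-negative integer missing from the set.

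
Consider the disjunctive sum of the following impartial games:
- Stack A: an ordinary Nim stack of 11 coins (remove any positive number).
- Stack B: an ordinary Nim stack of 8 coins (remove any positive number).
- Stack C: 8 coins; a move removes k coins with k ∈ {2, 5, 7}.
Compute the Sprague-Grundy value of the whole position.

1

Stack A is a plain Nim stack of size 11, so its Grundy value is 11.
Stack B is a plain Nim stack of size 8, so its Grundy value is 8.
Build the Grundy sequence for stack C with g(k) = mex{g(k−s) : s ∈ {2, 5, 7}, s ≤ k}:
k:     0  1  2  3  4  5  6  7  8
g(k):  0  0  1  1  0  2  1  3  2
So g(8) = 2.
By the Sprague-Grundy theorem, the Grundy value of a sum of independent games is the XOR of the component values.
Combined value = 11 ⊕ 8 ⊕ 2 = 1.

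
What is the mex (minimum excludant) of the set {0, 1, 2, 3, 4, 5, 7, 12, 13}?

6

The values 0, 1, 2, 3, 4, 5 are all present; 6 is the first non-negative integer missing from the set.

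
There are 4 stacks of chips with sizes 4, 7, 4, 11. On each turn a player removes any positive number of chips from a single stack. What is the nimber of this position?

Nim-sum: 4 ⊕ 7 ⊕ 4 ⊕ 11 = 12.

12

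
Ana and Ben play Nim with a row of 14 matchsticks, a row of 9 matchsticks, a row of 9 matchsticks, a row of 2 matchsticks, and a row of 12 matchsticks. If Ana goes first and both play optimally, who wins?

Ben wins

Bitwise XOR of the heap sizes:
  1110  (14)
  1001  (9)
  1001  (9)
  0010  (2)
  1100  (12)
  ----
  0000  (0)
The nim-sum is 0, so this is a P-position: the player to move is in a losing position under optimal play; Ana is about to move from it and so loses — Ben wins.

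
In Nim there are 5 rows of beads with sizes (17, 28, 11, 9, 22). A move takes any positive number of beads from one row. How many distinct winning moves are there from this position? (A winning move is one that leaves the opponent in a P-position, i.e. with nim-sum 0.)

3

Nim-sum: 17 ^ 28 ^ 11 ^ 9 ^ 22 = 25.
The overall nim-sum is X = 25. A row of size p has a winning move iff p XOR X < p (reduce it to p XOR X).
  17: 17 XOR 25 = 8 < 17 — winning move (to 8).
  28: 28 XOR 25 = 5 < 28 — winning move (to 5).
  11: 11 XOR 25 = 18 ≥ 11 — no move.
  9: 9 XOR 25 = 16 ≥ 9 — no move.
  22: 22 XOR 25 = 15 < 22 — winning move (to 15).
That gives 3 winning moves.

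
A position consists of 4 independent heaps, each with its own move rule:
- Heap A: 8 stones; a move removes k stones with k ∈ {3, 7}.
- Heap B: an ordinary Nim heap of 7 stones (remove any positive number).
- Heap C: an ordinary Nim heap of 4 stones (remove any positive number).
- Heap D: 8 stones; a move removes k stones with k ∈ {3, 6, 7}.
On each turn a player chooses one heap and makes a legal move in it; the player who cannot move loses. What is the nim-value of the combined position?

For heap A, compute g(0), g(1), … with moves {3, 7}:
k:     0  1  2  3  4  5  6  7  8
g(k):  0  0  0  1  1  1  0  2  2
So g(8) = 2.
Heap B is a plain Nim heap of size 7, so its Grundy value is 7.
Heap C is a plain Nim heap of size 4, so its Grundy value is 4.
For heap D, compute g(0), g(1), … with moves {3, 6, 7}:
g(0) = mex{} = 0
g(1) = mex{} = 0
g(2) = mex{} = 0
g(3) = mex{0} = 1
g(4) = mex{0} = 1
g(5) = mex{0} = 1
g(6) = mex{0,1} = 2
g(7) = mex{0,1} = 2
g(8) = mex{0,1} = 2
So g(8) = 2.
By the Sprague-Grundy theorem, the Grundy value of a sum of independent games is the XOR of the component values.
Combined value = 2 ⊕ 7 ⊕ 4 ⊕ 2 = 3.

3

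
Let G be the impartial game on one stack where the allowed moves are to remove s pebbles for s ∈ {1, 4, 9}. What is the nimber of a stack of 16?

Build the Grundy sequence with g(k) = mex{g(k−s) : s ∈ {1, 4, 9}, s ≤ k}:
k:     0  1  2  3  4  5  6  7  8  9 10 11 12 13 14 15 16
g(k):  0  1  0  1  2  0  1  0  1  2  0  1  0  1  2  0  1
So g(16) = 1.

1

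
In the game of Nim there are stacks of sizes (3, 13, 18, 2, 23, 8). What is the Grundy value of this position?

1

Nim-sum: 3 ^ 13 ^ 18 ^ 2 ^ 23 ^ 8 = 1.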